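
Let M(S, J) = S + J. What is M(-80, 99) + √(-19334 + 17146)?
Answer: 19 + 2*I*√547 ≈ 19.0 + 46.776*I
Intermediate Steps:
M(S, J) = J + S
M(-80, 99) + √(-19334 + 17146) = (99 - 80) + √(-19334 + 17146) = 19 + √(-2188) = 19 + 2*I*√547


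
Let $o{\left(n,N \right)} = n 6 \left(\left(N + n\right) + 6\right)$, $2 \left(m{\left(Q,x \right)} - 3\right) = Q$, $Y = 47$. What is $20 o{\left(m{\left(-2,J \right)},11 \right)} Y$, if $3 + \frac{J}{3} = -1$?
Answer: $214320$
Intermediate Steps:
$J = -12$ ($J = -9 + 3 \left(-1\right) = -9 - 3 = -12$)
$m{\left(Q,x \right)} = 3 + \frac{Q}{2}$
$o{\left(n,N \right)} = 6 n \left(6 + N + n\right)$
$20 o{\left(m{\left(-2,J \right)},11 \right)} Y = 20 \cdot 6 \left(3 + \frac{1}{2} \left(-2\right)\right) \left(6 + 11 + \left(3 + \frac{1}{2} \left(-2\right)\right)\right) 47 = 20 \cdot 6 \left(3 - 1\right) \left(6 + 11 + \left(3 - 1\right)\right) 47 = 20 \cdot 6 \cdot 2 \left(6 + 11 + 2\right) 47 = 20 \cdot 6 \cdot 2 \cdot 19 \cdot 47 = 20 \cdot 228 \cdot 47 = 4560 \cdot 47 = 214320$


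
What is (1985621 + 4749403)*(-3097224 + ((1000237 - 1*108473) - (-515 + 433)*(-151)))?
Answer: -14937219098208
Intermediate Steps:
(1985621 + 4749403)*(-3097224 + ((1000237 - 1*108473) - (-515 + 433)*(-151))) = 6735024*(-3097224 + ((1000237 - 108473) - (-82)*(-151))) = 6735024*(-3097224 + (891764 - 1*12382)) = 6735024*(-3097224 + (891764 - 12382)) = 6735024*(-3097224 + 879382) = 6735024*(-2217842) = -14937219098208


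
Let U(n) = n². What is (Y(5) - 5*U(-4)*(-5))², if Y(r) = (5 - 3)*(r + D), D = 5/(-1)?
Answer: 160000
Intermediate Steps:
D = -5 (D = 5*(-1) = -5)
Y(r) = -10 + 2*r (Y(r) = (5 - 3)*(r - 5) = 2*(-5 + r) = -10 + 2*r)
(Y(5) - 5*U(-4)*(-5))² = ((-10 + 2*5) - 5*(-4)²*(-5))² = ((-10 + 10) - 5*16*(-5))² = (0 - 80*(-5))² = (0 + 400)² = 400² = 160000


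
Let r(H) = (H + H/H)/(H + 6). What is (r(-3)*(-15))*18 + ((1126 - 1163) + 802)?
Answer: 945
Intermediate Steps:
r(H) = (1 + H)/(6 + H) (r(H) = (H + 1)/(6 + H) = (1 + H)/(6 + H))
(r(-3)*(-15))*18 + ((1126 - 1163) + 802) = (((1 - 3)/(6 - 3))*(-15))*18 + ((1126 - 1163) + 802) = ((-2/3)*(-15))*18 + (-37 + 802) = (((⅓)*(-2))*(-15))*18 + 765 = -⅔*(-15)*18 + 765 = 10*18 + 765 = 180 + 765 = 945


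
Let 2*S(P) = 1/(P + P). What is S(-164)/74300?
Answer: -1/48740800 ≈ -2.0517e-8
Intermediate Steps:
S(P) = 1/(4*P) (S(P) = 1/(2*(P + P)) = 1/(2*((2*P))) = (1/(2*P))/2 = 1/(4*P))
S(-164)/74300 = ((¼)/(-164))/74300 = ((¼)*(-1/164))*(1/74300) = -1/656*1/74300 = -1/48740800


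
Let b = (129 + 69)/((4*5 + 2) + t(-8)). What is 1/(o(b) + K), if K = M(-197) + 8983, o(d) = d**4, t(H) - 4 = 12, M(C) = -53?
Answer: 130321/1259826131 ≈ 0.00010344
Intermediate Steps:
t(H) = 16 (t(H) = 4 + 12 = 16)
b = 99/19 (b = (129 + 69)/((4*5 + 2) + 16) = 198/((20 + 2) + 16) = 198/(22 + 16) = 198/38 = 198*(1/38) = 99/19 ≈ 5.2105)
K = 8930 (K = -53 + 8983 = 8930)
1/(o(b) + K) = 1/((99/19)**4 + 8930) = 1/(96059601/130321 + 8930) = 1/(1259826131/130321) = 130321/1259826131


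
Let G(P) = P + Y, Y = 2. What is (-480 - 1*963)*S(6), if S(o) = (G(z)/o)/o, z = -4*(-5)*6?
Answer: -29341/6 ≈ -4890.2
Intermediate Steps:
z = 120 (z = 20*6 = 120)
G(P) = 2 + P (G(P) = P + 2 = 2 + P)
S(o) = 122/o² (S(o) = ((2 + 120)/o)/o = (122/o)/o = 122/o²)
(-480 - 1*963)*S(6) = (-480 - 1*963)*(122/6²) = (-480 - 963)*(122*(1/36)) = -1443*61/18 = -29341/6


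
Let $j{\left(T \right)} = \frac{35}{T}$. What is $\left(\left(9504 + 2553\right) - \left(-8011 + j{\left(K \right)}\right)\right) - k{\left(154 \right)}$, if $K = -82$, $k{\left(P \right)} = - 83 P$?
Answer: $\frac{2693735}{82} \approx 32850.0$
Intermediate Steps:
$\left(\left(9504 + 2553\right) - \left(-8011 + j{\left(K \right)}\right)\right) - k{\left(154 \right)} = \left(\left(9504 + 2553\right) + \left(8011 - \frac{35}{-82}\right)\right) - \left(-83\right) 154 = \left(12057 + \left(8011 - 35 \left(- \frac{1}{82}\right)\right)\right) - -12782 = \left(12057 + \left(8011 - - \frac{35}{82}\right)\right) + 12782 = \left(12057 + \left(8011 + \frac{35}{82}\right)\right) + 12782 = \left(12057 + \frac{656937}{82}\right) + 12782 = \frac{1645611}{82} + 12782 = \frac{2693735}{82}$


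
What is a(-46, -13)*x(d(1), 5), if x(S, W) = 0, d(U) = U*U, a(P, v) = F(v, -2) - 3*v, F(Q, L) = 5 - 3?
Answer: 0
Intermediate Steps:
F(Q, L) = 2
a(P, v) = 2 - 3*v
d(U) = U**2
a(-46, -13)*x(d(1), 5) = (2 - 3*(-13))*0 = (2 + 39)*0 = 41*0 = 0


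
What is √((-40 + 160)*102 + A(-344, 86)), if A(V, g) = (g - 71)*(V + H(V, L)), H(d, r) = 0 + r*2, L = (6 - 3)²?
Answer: 35*√6 ≈ 85.732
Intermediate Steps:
L = 9 (L = 3² = 9)
H(d, r) = 2*r (H(d, r) = 0 + 2*r = 2*r)
A(V, g) = (-71 + g)*(18 + V) (A(V, g) = (g - 71)*(V + 2*9) = (-71 + g)*(V + 18) = (-71 + g)*(18 + V))
√((-40 + 160)*102 + A(-344, 86)) = √((-40 + 160)*102 + (-1278 - 71*(-344) + 18*86 - 344*86)) = √(120*102 + (-1278 + 24424 + 1548 - 29584)) = √(12240 - 4890) = √7350 = 35*√6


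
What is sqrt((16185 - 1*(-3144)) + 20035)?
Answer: 2*sqrt(9841) ≈ 198.40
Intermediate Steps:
sqrt((16185 - 1*(-3144)) + 20035) = sqrt((16185 + 3144) + 20035) = sqrt(19329 + 20035) = sqrt(39364) = 2*sqrt(9841)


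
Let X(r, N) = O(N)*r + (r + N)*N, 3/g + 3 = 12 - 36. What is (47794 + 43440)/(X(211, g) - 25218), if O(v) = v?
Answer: -7389954/2046455 ≈ -3.6111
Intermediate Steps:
g = -⅑ (g = 3/(-3 + (12 - 36)) = 3/(-3 - 24) = 3/(-27) = 3*(-1/27) = -⅑ ≈ -0.11111)
X(r, N) = N*r + N*(N + r) (X(r, N) = N*r + (r + N)*N = N*r + (N + r)*N = N*r + N*(N + r))
(47794 + 43440)/(X(211, g) - 25218) = (47794 + 43440)/(-(-⅑ + 2*211)/9 - 25218) = 91234/(-(-⅑ + 422)/9 - 25218) = 91234/(-⅑*3797/9 - 25218) = 91234/(-3797/81 - 25218) = 91234/(-2046455/81) = 91234*(-81/2046455) = -7389954/2046455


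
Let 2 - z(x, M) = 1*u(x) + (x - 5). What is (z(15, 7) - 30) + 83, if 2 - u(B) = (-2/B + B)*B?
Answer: 266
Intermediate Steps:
u(B) = 2 - B*(B - 2/B) (u(B) = 2 - (-2/B + B)*B = 2 - (B - 2/B)*B = 2 - B*(B - 2/B))
z(x, M) = 3 + x² - x (z(x, M) = 2 - (1*(4 - x²) + (x - 5)) = 2 - ((4 - x²) + (-5 + x)) = 2 - (-1 + x - x²) = 2 + (1 + x² - x) = 3 + x² - x)
(z(15, 7) - 30) + 83 = ((3 + 15² - 1*15) - 30) + 83 = ((3 + 225 - 15) - 30) + 83 = (213 - 30) + 83 = 183 + 83 = 266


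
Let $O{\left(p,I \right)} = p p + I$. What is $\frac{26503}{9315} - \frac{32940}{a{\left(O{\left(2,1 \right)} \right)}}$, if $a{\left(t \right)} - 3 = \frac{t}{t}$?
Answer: $- \frac{76682522}{9315} \approx -8232.2$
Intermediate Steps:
$O{\left(p,I \right)} = I + p^{2}$ ($O{\left(p,I \right)} = p^{2} + I = I + p^{2}$)
$a{\left(t \right)} = 4$ ($a{\left(t \right)} = 3 + \frac{t}{t} = 3 + 1 = 4$)
$\frac{26503}{9315} - \frac{32940}{a{\left(O{\left(2,1 \right)} \right)}} = \frac{26503}{9315} - \frac{32940}{4} = 26503 \cdot \frac{1}{9315} - 8235 = \frac{26503}{9315} - 8235 = - \frac{76682522}{9315}$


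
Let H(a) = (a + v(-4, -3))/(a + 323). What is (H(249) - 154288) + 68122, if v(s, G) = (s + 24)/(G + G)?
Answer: -13441829/156 ≈ -86166.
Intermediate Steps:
v(s, G) = (24 + s)/(2*G) (v(s, G) = (24 + s)/((2*G)) = (24 + s)*(1/(2*G)) = (24 + s)/(2*G))
H(a) = (-10/3 + a)/(323 + a) (H(a) = (a + (½)*(24 - 4)/(-3))/(a + 323) = (a + (½)*(-⅓)*20)/(323 + a) = (a - 10/3)/(323 + a) = (-10/3 + a)/(323 + a))
(H(249) - 154288) + 68122 = ((-10/3 + 249)/(323 + 249) - 154288) + 68122 = ((737/3)/572 - 154288) + 68122 = ((1/572)*(737/3) - 154288) + 68122 = (67/156 - 154288) + 68122 = -24068861/156 + 68122 = -13441829/156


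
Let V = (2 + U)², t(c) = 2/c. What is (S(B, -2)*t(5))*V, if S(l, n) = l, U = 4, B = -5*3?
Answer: -216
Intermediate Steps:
B = -15
V = 36 (V = (2 + 4)² = 6² = 36)
(S(B, -2)*t(5))*V = -30/5*36 = -15*⅖*36 = -6*36 = -216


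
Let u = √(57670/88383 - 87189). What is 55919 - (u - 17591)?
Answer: 73510 - I*√681076544731611/88383 ≈ 73510.0 - 295.28*I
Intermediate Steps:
u = I*√681076544731611/88383 (u = √(57670*(1/88383) - 87189) = √(57670/88383 - 87189) = √(-7705967717/88383) = I*√681076544731611/88383 ≈ 295.28*I)
55919 - (u - 17591) = 55919 - (I*√681076544731611/88383 - 17591) = 55919 - (-17591 + I*√681076544731611/88383) = 55919 + (17591 - I*√681076544731611/88383) = 73510 - I*√681076544731611/88383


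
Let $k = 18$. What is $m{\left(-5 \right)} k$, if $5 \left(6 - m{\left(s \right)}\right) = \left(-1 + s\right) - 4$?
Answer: $144$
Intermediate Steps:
$m{\left(s \right)} = 7 - \frac{s}{5}$ ($m{\left(s \right)} = 6 - \frac{\left(-1 + s\right) - 4}{5} = 6 - \frac{-5 + s}{5} = 6 - \left(-1 + \frac{s}{5}\right) = 7 - \frac{s}{5}$)
$m{\left(-5 \right)} k = \left(7 - -1\right) 18 = \left(7 + 1\right) 18 = 8 \cdot 18 = 144$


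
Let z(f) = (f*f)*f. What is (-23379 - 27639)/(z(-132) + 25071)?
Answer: 17006/758299 ≈ 0.022427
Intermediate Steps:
z(f) = f**3 (z(f) = f**2*f = f**3)
(-23379 - 27639)/(z(-132) + 25071) = (-23379 - 27639)/((-132)**3 + 25071) = -51018/(-2299968 + 25071) = -51018/(-2274897) = -51018*(-1/2274897) = 17006/758299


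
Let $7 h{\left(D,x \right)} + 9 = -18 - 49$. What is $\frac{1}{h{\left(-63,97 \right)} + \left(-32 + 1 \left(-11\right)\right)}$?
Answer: $- \frac{7}{377} \approx -0.018568$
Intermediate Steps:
$h{\left(D,x \right)} = - \frac{76}{7}$ ($h{\left(D,x \right)} = - \frac{9}{7} + \frac{-18 - 49}{7} = - \frac{9}{7} + \frac{1}{7} \left(-67\right) = - \frac{9}{7} - \frac{67}{7} = - \frac{76}{7}$)
$\frac{1}{h{\left(-63,97 \right)} + \left(-32 + 1 \left(-11\right)\right)} = \frac{1}{- \frac{76}{7} + \left(-32 + 1 \left(-11\right)\right)} = \frac{1}{- \frac{76}{7} - 43} = \frac{1}{- \frac{377}{7}} = - \frac{7}{377}$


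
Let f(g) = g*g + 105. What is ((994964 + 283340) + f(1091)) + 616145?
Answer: 3084835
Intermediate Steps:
f(g) = 105 + g² (f(g) = g² + 105 = 105 + g²)
((994964 + 283340) + f(1091)) + 616145 = ((994964 + 283340) + (105 + 1091²)) + 616145 = (1278304 + (105 + 1190281)) + 616145 = (1278304 + 1190386) + 616145 = 2468690 + 616145 = 3084835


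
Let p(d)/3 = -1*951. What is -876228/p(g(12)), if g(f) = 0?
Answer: 292076/951 ≈ 307.13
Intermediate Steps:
p(d) = -2853 (p(d) = 3*(-1*951) = 3*(-951) = -2853)
-876228/p(g(12)) = -876228/(-2853) = -876228*(-1/2853) = 292076/951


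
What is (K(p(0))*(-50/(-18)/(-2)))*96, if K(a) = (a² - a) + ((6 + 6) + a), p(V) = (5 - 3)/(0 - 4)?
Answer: -4900/3 ≈ -1633.3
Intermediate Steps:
p(V) = -½ (p(V) = 2/(-4) = 2*(-¼) = -½)
K(a) = 12 + a² (K(a) = (a² - a) + (12 + a) = 12 + a²)
(K(p(0))*(-50/(-18)/(-2)))*96 = ((12 + (-½)²)*(-50/(-18)/(-2)))*96 = ((12 + ¼)*(-50*(-1/18)*(-½)))*96 = (49*((25/9)*(-½))/4)*96 = ((49/4)*(-25/18))*96 = -1225/72*96 = -4900/3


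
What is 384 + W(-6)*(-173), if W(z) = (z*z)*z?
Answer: 37752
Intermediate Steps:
W(z) = z³ (W(z) = z²*z = z³)
384 + W(-6)*(-173) = 384 + (-6)³*(-173) = 384 - 216*(-173) = 384 + 37368 = 37752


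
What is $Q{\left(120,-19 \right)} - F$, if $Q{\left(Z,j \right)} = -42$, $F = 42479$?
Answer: $-42521$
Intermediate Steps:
$Q{\left(120,-19 \right)} - F = -42 - 42479 = -42521$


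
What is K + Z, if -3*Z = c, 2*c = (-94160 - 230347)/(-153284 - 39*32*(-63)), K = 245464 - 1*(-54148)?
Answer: 44737955671/149320 ≈ 2.9961e+5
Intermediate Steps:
K = 299612 (K = 245464 + 54148 = 299612)
c = 324507/149320 (c = ((-94160 - 230347)/(-153284 - 39*32*(-63)))/2 = (-324507/(-153284 - 1248*(-63)))/2 = (-324507/(-153284 + 78624))/2 = (-324507/(-74660))/2 = (-324507*(-1/74660))/2 = (½)*(324507/74660) = 324507/149320 ≈ 2.1732)
Z = -108169/149320 (Z = -⅓*324507/149320 = -108169/149320 ≈ -0.72441)
K + Z = 299612 - 108169/149320 = 44737955671/149320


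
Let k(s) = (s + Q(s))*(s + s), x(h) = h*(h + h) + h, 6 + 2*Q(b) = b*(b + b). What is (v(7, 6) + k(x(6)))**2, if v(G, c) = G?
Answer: 923157777721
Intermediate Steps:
Q(b) = -3 + b**2 (Q(b) = -3 + (b*(b + b))/2 = -3 + (b*(2*b))/2 = -3 + (2*b**2)/2 = -3 + b**2)
x(h) = h + 2*h**2 (x(h) = h*(2*h) + h = 2*h**2 + h = h + 2*h**2)
k(s) = 2*s*(-3 + s + s**2) (k(s) = (s + (-3 + s**2))*(s + s) = (-3 + s + s**2)*(2*s) = 2*s*(-3 + s + s**2))
(v(7, 6) + k(x(6)))**2 = (7 + 2*(6*(1 + 2*6))*(-3 + 6*(1 + 2*6) + (6*(1 + 2*6))**2))**2 = (7 + 2*(6*(1 + 12))*(-3 + 6*(1 + 12) + (6*(1 + 12))**2))**2 = (7 + 2*(6*13)*(-3 + 6*13 + (6*13)**2))**2 = (7 + 2*78*(-3 + 78 + 78**2))**2 = (7 + 2*78*(-3 + 78 + 6084))**2 = (7 + 2*78*6159)**2 = (7 + 960804)**2 = 960811**2 = 923157777721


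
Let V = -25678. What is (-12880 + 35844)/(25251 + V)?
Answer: -22964/427 ≈ -53.780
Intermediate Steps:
(-12880 + 35844)/(25251 + V) = (-12880 + 35844)/(25251 - 25678) = 22964/(-427) = 22964*(-1/427) = -22964/427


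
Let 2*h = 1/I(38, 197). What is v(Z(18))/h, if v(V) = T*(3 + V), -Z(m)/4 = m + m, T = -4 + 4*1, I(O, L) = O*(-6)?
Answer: 0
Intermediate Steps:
I(O, L) = -6*O
T = 0 (T = -4 + 4 = 0)
h = -1/456 (h = 1/(2*((-6*38))) = (½)/(-228) = (½)*(-1/228) = -1/456 ≈ -0.0021930)
Z(m) = -8*m (Z(m) = -4*(m + m) = -8*m)
v(V) = 0 (v(V) = 0*(3 + V) = 0)
v(Z(18))/h = 0/(-1/456) = 0*(-456) = 0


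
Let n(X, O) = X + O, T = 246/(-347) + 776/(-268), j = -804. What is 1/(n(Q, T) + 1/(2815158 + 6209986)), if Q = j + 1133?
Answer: 209825572856/68276306425673 ≈ 0.0030732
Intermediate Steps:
Q = 329 (Q = -804 + 1133 = 329)
T = -83800/23249 (T = 246*(-1/347) + 776*(-1/268) = -246/347 - 194/67 = -83800/23249 ≈ -3.6045)
n(X, O) = O + X
1/(n(Q, T) + 1/(2815158 + 6209986)) = 1/((-83800/23249 + 329) + 1/(2815158 + 6209986)) = 1/(7565121/23249 + 1/9025144) = 1/(68276306425673/209825572856) = 209825572856/68276306425673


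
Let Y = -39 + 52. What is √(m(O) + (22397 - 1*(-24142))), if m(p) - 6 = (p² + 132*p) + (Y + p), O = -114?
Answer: 2*√11098 ≈ 210.69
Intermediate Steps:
Y = 13
m(p) = 19 + p² + 133*p (m(p) = 6 + ((p² + 132*p) + (13 + p)) = 6 + (13 + p² + 133*p) = 19 + p² + 133*p)
√(m(O) + (22397 - 1*(-24142))) = √((19 + (-114)² + 133*(-114)) + (22397 - 1*(-24142))) = √((19 + 12996 - 15162) + (22397 + 24142)) = √(-2147 + 46539) = √44392 = 2*√11098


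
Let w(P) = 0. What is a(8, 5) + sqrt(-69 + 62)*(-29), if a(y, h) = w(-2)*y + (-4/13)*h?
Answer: -20/13 - 29*I*sqrt(7) ≈ -1.5385 - 76.727*I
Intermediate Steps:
a(y, h) = -4*h/13 (a(y, h) = 0*y + (-4/13)*h = 0 + (-4*1/13)*h = 0 - 4*h/13 = -4*h/13)
a(8, 5) + sqrt(-69 + 62)*(-29) = -4/13*5 + sqrt(-69 + 62)*(-29) = -20/13 + sqrt(-7)*(-29) = -20/13 + (I*sqrt(7))*(-29) = -20/13 - 29*I*sqrt(7)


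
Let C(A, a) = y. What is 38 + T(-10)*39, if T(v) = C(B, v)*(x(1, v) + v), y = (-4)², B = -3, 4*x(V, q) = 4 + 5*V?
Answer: -4798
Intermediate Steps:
x(V, q) = 1 + 5*V/4 (x(V, q) = (4 + 5*V)/4 = 1 + 5*V/4)
y = 16
C(A, a) = 16
T(v) = 36 + 16*v (T(v) = 16*((1 + (5/4)*1) + v) = 16*((1 + 5/4) + v) = 16*(9/4 + v) = 36 + 16*v)
38 + T(-10)*39 = 38 + (36 + 16*(-10))*39 = 38 + (36 - 160)*39 = 38 - 124*39 = 38 - 4836 = -4798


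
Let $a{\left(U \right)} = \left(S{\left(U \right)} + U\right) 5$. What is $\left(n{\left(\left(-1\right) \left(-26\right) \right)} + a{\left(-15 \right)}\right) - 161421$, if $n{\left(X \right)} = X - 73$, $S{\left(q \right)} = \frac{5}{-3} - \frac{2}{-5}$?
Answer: $- \frac{484648}{3} \approx -1.6155 \cdot 10^{5}$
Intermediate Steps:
$S{\left(q \right)} = - \frac{19}{15}$ ($S{\left(q \right)} = 5 \left(- \frac{1}{3}\right) - - \frac{2}{5} = - \frac{5}{3} + \frac{2}{5} = - \frac{19}{15}$)
$n{\left(X \right)} = -73 + X$ ($n{\left(X \right)} = X - 73 = -73 + X$)
$a{\left(U \right)} = - \frac{19}{3} + 5 U$ ($a{\left(U \right)} = \left(- \frac{19}{15} + U\right) 5 = - \frac{19}{3} + 5 U$)
$\left(n{\left(\left(-1\right) \left(-26\right) \right)} + a{\left(-15 \right)}\right) - 161421 = \left(\left(-73 - -26\right) + \left(- \frac{19}{3} + 5 \left(-15\right)\right)\right) - 161421 = \left(\left(-73 + 26\right) - \frac{244}{3}\right) - 161421 = \left(-47 - \frac{244}{3}\right) - 161421 = - \frac{385}{3} - 161421 = - \frac{484648}{3}$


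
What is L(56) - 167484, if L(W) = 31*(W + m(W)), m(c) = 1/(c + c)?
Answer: -18563745/112 ≈ -1.6575e+5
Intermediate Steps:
m(c) = 1/(2*c)
L(W) = 31*W + 31/(2*W) (L(W) = 31*(W + 1/(2*W)) = 31*W + 31/(2*W))
L(56) - 167484 = (31*56 + (31/2)/56) - 167484 = (1736 + (31/2)*(1/56)) - 167484 = (1736 + 31/112) - 167484 = 194463/112 - 167484 = -18563745/112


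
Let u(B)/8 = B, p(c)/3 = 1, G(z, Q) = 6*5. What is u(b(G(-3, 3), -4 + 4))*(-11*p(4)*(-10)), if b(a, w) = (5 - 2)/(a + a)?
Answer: 132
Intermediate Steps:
G(z, Q) = 30
p(c) = 3 (p(c) = 3*1 = 3)
b(a, w) = 3/(2*a) (b(a, w) = 3/((2*a)) = 3*(1/(2*a)) = 3/(2*a))
u(B) = 8*B
u(b(G(-3, 3), -4 + 4))*(-11*p(4)*(-10)) = (8*((3/2)/30))*(-11*3*(-10)) = (8*((3/2)*(1/30)))*(-33*(-10)) = (8*(1/20))*330 = (2/5)*330 = 132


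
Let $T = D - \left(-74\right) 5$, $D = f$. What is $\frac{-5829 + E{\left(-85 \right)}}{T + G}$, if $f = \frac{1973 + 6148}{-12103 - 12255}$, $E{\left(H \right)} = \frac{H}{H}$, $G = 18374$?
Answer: $- \frac{141958424}{456558231} \approx -0.31093$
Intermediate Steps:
$E{\left(H \right)} = 1$
$f = - \frac{8121}{24358}$ ($f = \frac{8121}{-24358} = 8121 \left(- \frac{1}{24358}\right) = - \frac{8121}{24358} \approx -0.3334$)
$D = - \frac{8121}{24358} \approx -0.3334$
$T = \frac{9004339}{24358}$ ($T = - \frac{8121}{24358} - \left(-74\right) 5 = - \frac{8121}{24358} - -370 = - \frac{8121}{24358} + 370 = \frac{9004339}{24358} \approx 369.67$)
$\frac{-5829 + E{\left(-85 \right)}}{T + G} = \frac{-5829 + 1}{\frac{9004339}{24358} + 18374} = - \frac{5828}{\frac{456558231}{24358}} = \left(-5828\right) \frac{24358}{456558231} = - \frac{141958424}{456558231}$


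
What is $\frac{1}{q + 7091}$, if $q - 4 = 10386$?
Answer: $\frac{1}{17481} \approx 5.7205 \cdot 10^{-5}$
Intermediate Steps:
$q = 10390$ ($q = 4 + 10386 = 10390$)
$\frac{1}{q + 7091} = \frac{1}{10390 + 7091} = \frac{1}{17481}$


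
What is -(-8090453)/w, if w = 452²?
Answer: 8090453/204304 ≈ 39.600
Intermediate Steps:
w = 204304
-(-8090453)/w = -(-8090453)/204304 = -1*(-8090453/204304) = 8090453/204304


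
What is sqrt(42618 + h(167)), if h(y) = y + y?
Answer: 2*sqrt(10738) ≈ 207.25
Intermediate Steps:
h(y) = 2*y
sqrt(42618 + h(167)) = sqrt(42618 + 2*167) = sqrt(42618 + 334) = sqrt(42952) = 2*sqrt(10738)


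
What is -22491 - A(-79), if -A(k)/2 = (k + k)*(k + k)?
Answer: 27437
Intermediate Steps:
A(k) = -8*k² (A(k) = -2*(k + k)*(k + k) = -2*2*k*2*k = -8*k²)
-22491 - A(-79) = -22491 - (-8)*(-79)² = -22491 - (-8)*6241 = -22491 - 1*(-49928) = -22491 + 49928 = 27437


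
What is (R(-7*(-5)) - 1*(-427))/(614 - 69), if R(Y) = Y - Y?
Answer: 427/545 ≈ 0.78349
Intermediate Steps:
R(Y) = 0
(R(-7*(-5)) - 1*(-427))/(614 - 69) = (0 - 1*(-427))/(614 - 69) = (0 + 427)/545 = (1/545)*427 = 427/545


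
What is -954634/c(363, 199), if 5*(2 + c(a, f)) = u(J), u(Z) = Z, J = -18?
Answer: 2386585/14 ≈ 1.7047e+5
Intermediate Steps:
c(a, f) = -28/5 (c(a, f) = -2 + (1/5)*(-18) = -2 - 18/5 = -28/5)
-954634/c(363, 199) = -954634/(-28/5) = -954634*(-5/28) = 2386585/14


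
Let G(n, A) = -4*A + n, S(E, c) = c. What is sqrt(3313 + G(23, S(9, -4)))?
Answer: 2*sqrt(838) ≈ 57.896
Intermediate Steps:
G(n, A) = n - 4*A
sqrt(3313 + G(23, S(9, -4))) = sqrt(3313 + (23 - 4*(-4))) = sqrt(3313 + (23 + 16)) = sqrt(3313 + 39) = sqrt(3352) = 2*sqrt(838)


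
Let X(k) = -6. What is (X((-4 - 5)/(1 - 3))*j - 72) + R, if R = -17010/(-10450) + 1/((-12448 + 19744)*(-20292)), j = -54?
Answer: 2065233397193/8142773760 ≈ 253.63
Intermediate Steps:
R = 13254409673/8142773760 (R = -17010*(-1/10450) - 1/20292/7296 = 1701/1045 + (1/7296)*(-1/20292) = 1701/1045 - 1/148050432 = 13254409673/8142773760 ≈ 1.6278)
(X((-4 - 5)/(1 - 3))*j - 72) + R = (-6*(-54) - 72) + 13254409673/8142773760 = (324 - 72) + 13254409673/8142773760 = 252 + 13254409673/8142773760 = 2065233397193/8142773760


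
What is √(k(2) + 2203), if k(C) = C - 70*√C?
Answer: √(2205 - 70*√2) ≈ 45.891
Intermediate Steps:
√(k(2) + 2203) = √((2 - 70*√2) + 2203) = √(2205 - 70*√2)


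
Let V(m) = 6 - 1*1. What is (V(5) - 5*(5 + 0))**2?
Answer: 400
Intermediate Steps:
V(m) = 5 (V(m) = 6 - 1 = 5)
(V(5) - 5*(5 + 0))**2 = (5 - 5*(5 + 0))**2 = (5 - 5*5)**2 = (5 - 25)**2 = (-20)**2 = 400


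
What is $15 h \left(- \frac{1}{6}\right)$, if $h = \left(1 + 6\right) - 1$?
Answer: $-15$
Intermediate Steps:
$h = 6$ ($h = 7 - 1 = 6$)
$15 h \left(- \frac{1}{6}\right) = 15 \cdot 6 \left(- \frac{1}{6}\right) = 90 \left(\left(-1\right) \frac{1}{6}\right) = 90 \left(- \frac{1}{6}\right) = -15$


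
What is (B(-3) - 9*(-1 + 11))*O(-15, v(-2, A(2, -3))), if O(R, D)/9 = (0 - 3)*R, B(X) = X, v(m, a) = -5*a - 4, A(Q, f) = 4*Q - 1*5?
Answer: -37665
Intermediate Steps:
A(Q, f) = -5 + 4*Q (A(Q, f) = 4*Q - 5 = -5 + 4*Q)
v(m, a) = -4 - 5*a
O(R, D) = -27*R (O(R, D) = 9*((0 - 3)*R) = 9*(-3*R) = -27*R)
(B(-3) - 9*(-1 + 11))*O(-15, v(-2, A(2, -3))) = (-3 - 9*(-1 + 11))*(-27*(-15)) = (-3 - 9*10)*405 = (-3 - 90)*405 = -93*405 = -37665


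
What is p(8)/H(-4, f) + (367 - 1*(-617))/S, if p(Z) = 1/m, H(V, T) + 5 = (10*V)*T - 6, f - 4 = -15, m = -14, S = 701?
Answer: 5909203/4210206 ≈ 1.4035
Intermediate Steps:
f = -11 (f = 4 - 15 = -11)
H(V, T) = -11 + 10*T*V (H(V, T) = -5 + ((10*V)*T - 6) = -5 + (10*T*V - 6) = -5 + (-6 + 10*T*V) = -11 + 10*T*V)
p(Z) = -1/14 (p(Z) = 1/(-14) = -1/14)
p(8)/H(-4, f) + (367 - 1*(-617))/S = -1/(14*(-11 + 10*(-11)*(-4))) + (367 - 1*(-617))/701 = -1/(14*(-11 + 440)) + (367 + 617)*(1/701) = -1/14/429 + 984*(1/701) = -1/14*1/429 + 984/701 = -1/6006 + 984/701 = 5909203/4210206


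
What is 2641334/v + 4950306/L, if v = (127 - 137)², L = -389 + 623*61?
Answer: 8320513973/313450 ≈ 26545.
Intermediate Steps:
L = 37614 (L = -389 + 38003 = 37614)
v = 100 (v = (-10)² = 100)
2641334/v + 4950306/L = 2641334/100 + 4950306/37614 = 2641334*(1/100) + 4950306*(1/37614) = 1320667/50 + 825051/6269 = 8320513973/313450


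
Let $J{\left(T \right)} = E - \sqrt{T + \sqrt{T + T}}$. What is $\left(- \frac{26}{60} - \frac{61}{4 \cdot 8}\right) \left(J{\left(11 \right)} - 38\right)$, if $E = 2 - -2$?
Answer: $\frac{19091}{240} + \frac{1123 \sqrt{11 + \sqrt{22}}}{480} \approx 88.813$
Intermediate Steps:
$E = 4$ ($E = 2 + 2 = 4$)
$J{\left(T \right)} = 4 - \sqrt{T + \sqrt{2} \sqrt{T}}$ ($J{\left(T \right)} = 4 - \sqrt{T + \sqrt{T + T}} = 4 - \sqrt{T + \sqrt{2 T}} = 4 - \sqrt{T + \sqrt{2} \sqrt{T}}$)
$\left(- \frac{26}{60} - \frac{61}{4 \cdot 8}\right) \left(J{\left(11 \right)} - 38\right) = \left(- \frac{26}{60} - \frac{61}{4 \cdot 8}\right) \left(\left(4 - \sqrt{11 + \sqrt{2} \sqrt{11}}\right) - 38\right) = \left(\left(-26\right) \frac{1}{60} - \frac{61}{32}\right) \left(\left(4 - \sqrt{11 + \sqrt{22}}\right) - 38\right) = \left(- \frac{13}{30} - \frac{61}{32}\right) \left(-34 - \sqrt{11 + \sqrt{22}}\right) = - \frac{1123 \left(-34 - \sqrt{11 + \sqrt{22}}\right)}{480} = \frac{19091}{240} + \frac{1123 \sqrt{11 + \sqrt{22}}}{480}$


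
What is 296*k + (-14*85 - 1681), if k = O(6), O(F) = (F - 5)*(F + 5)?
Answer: 385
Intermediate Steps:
O(F) = (-5 + F)*(5 + F)
k = 11 (k = -25 + 6² = -25 + 36 = 11)
296*k + (-14*85 - 1681) = 296*11 + (-14*85 - 1681) = 3256 + (-1190 - 1681) = 3256 - 2871 = 385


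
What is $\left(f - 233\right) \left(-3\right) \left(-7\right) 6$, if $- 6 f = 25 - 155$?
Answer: $-26628$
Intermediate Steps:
$f = \frac{65}{3}$ ($f = - \frac{25 - 155}{6} = \left(- \frac{1}{6}\right) \left(-130\right) = \frac{65}{3} \approx 21.667$)
$\left(f - 233\right) \left(-3\right) \left(-7\right) 6 = \left(\frac{65}{3} - 233\right) \left(-3\right) \left(-7\right) 6 = - \frac{634 \cdot 21 \cdot 6}{3} = \left(- \frac{634}{3}\right) 126 = -26628$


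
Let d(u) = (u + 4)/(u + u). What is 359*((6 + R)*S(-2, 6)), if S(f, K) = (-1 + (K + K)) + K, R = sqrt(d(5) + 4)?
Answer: 36618 + 42721*sqrt(10)/10 ≈ 50128.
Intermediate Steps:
d(u) = (4 + u)/(2*u) (d(u) = (4 + u)/((2*u)) = (4 + u)*(1/(2*u)) = (4 + u)/(2*u))
R = 7*sqrt(10)/10 (R = sqrt((1/2)*(4 + 5)/5 + 4) = sqrt((1/2)*(1/5)*9 + 4) = sqrt(9/10 + 4) = sqrt(49/10) = 7*sqrt(10)/10 ≈ 2.2136)
S(f, K) = -1 + 3*K (S(f, K) = (-1 + 2*K) + K = -1 + 3*K)
359*((6 + R)*S(-2, 6)) = 359*((6 + 7*sqrt(10)/10)*(-1 + 3*6)) = 359*((6 + 7*sqrt(10)/10)*(-1 + 18)) = 359*((6 + 7*sqrt(10)/10)*17) = 359*(102 + 119*sqrt(10)/10) = 36618 + 42721*sqrt(10)/10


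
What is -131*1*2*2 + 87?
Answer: -437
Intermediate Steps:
-131*1*2*2 + 87 = -262*2 + 87 = -131*4 + 87 = -524 + 87 = -437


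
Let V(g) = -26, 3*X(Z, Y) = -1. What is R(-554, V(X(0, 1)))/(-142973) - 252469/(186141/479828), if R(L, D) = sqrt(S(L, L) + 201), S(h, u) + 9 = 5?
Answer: -121141695332/186141 - sqrt(197)/142973 ≈ -6.5081e+5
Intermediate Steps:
X(Z, Y) = -1/3 (X(Z, Y) = (1/3)*(-1) = -1/3)
S(h, u) = -4 (S(h, u) = -9 + 5 = -4)
R(L, D) = sqrt(197) (R(L, D) = sqrt(-4 + 201) = sqrt(197))
R(-554, V(X(0, 1)))/(-142973) - 252469/(186141/479828) = sqrt(197)/(-142973) - 252469/(186141/479828) = sqrt(197)*(-1/142973) - 252469/(186141*(1/479828)) = -sqrt(197)/142973 - 252469/186141/479828 = -sqrt(197)/142973 - 252469*479828/186141 = -sqrt(197)/142973 - 121141695332/186141 = -121141695332/186141 - sqrt(197)/142973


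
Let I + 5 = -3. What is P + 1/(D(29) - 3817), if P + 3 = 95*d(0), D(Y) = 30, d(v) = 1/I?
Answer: -450661/30296 ≈ -14.875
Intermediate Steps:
I = -8 (I = -5 - 3 = -8)
d(v) = -1/8 (d(v) = 1/(-8) = 1*(-1/8) = -1/8)
P = -119/8 (P = -3 + 95*(-1/8) = -3 - 95/8 = -119/8 ≈ -14.875)
P + 1/(D(29) - 3817) = -119/8 + 1/(30 - 3817) = -119/8 + 1/(-3787) = -119/8 - 1/3787 = -450661/30296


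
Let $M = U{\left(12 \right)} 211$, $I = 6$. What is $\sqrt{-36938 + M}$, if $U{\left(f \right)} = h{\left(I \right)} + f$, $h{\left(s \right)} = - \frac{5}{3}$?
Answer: $\frac{13 i \sqrt{1851}}{3} \approx 186.43 i$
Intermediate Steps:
$h{\left(s \right)} = - \frac{5}{3}$ ($h{\left(s \right)} = \left(-5\right) \frac{1}{3} = - \frac{5}{3}$)
$U{\left(f \right)} = - \frac{5}{3} + f$
$M = \frac{6541}{3}$ ($M = \left(- \frac{5}{3} + 12\right) 211 = \frac{31}{3} \cdot 211 = \frac{6541}{3} \approx 2180.3$)
$\sqrt{-36938 + M} = \sqrt{-36938 + \frac{6541}{3}} = \sqrt{- \frac{104273}{3}} = \frac{13 i \sqrt{1851}}{3}$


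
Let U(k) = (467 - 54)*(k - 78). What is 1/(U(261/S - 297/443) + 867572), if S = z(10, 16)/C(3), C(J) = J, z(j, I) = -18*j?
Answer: 8860/7382901227 ≈ 1.2001e-6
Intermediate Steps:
S = -60 (S = -18*10/3 = -180*⅓ = -60)
U(k) = -32214 + 413*k (U(k) = 413*(-78 + k) = -32214 + 413*k)
1/(U(261/S - 297/443) + 867572) = 1/((-32214 + 413*(261/(-60) - 297/443)) + 867572) = 1/((-32214 + 413*(261*(-1/60) - 297*1/443)) + 867572) = 1/((-32214 + 413*(-87/20 - 297/443)) + 867572) = 1/((-32214 + 413*(-44481/8860)) + 867572) = 1/((-32214 - 18370653/8860) + 867572) = 1/(-303786693/8860 + 867572) = 1/(7382901227/8860) = 8860/7382901227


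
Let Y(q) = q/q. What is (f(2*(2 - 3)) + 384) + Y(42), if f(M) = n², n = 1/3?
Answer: 3466/9 ≈ 385.11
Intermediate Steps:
Y(q) = 1
n = ⅓ (n = 1*(⅓) = ⅓ ≈ 0.33333)
f(M) = ⅑ (f(M) = (⅓)² = ⅑)
(f(2*(2 - 3)) + 384) + Y(42) = (⅑ + 384) + 1 = 3457/9 + 1 = 3466/9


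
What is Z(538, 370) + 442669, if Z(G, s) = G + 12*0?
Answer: 443207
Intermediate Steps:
Z(G, s) = G (Z(G, s) = G + 0 = G)
Z(538, 370) + 442669 = 538 + 442669 = 443207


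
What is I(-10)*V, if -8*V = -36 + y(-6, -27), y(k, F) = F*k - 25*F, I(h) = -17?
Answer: 13617/8 ≈ 1702.1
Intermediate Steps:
y(k, F) = -25*F + F*k
V = -801/8 (V = -(-36 - 27*(-25 - 6))/8 = -(-36 - 27*(-31))/8 = -(-36 + 837)/8 = -⅛*801 = -801/8 ≈ -100.13)
I(-10)*V = -17*(-801/8) = 13617/8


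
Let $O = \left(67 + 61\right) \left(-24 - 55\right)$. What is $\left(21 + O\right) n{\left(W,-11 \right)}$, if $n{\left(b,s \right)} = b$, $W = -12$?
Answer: $121092$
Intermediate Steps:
$O = -10112$ ($O = 128 \left(-79\right) = -10112$)
$\left(21 + O\right) n{\left(W,-11 \right)} = \left(21 - 10112\right) \left(-12\right) = \left(-10091\right) \left(-12\right) = 121092$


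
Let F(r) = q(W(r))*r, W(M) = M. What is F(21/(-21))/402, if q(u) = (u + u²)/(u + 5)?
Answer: 0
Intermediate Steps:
q(u) = (u + u²)/(5 + u)
F(r) = r²*(1 + r)/(5 + r) (F(r) = (r*(1 + r)/(5 + r))*r = r²*(1 + r)/(5 + r))
F(21/(-21))/402 = ((21/(-21))²*(1 + 21/(-21))/(5 + 21/(-21)))/402 = ((21*(-1/21))²*(1 + 21*(-1/21))/(5 + 21*(-1/21)))*(1/402) = ((-1)²*(1 - 1)/(5 - 1))*(1/402) = (1*0/4)*(1/402) = (1*(¼)*0)*(1/402) = 0*(1/402) = 0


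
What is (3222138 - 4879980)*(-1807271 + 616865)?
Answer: 1973505063852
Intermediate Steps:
(3222138 - 4879980)*(-1807271 + 616865) = -1657842*(-1190406) = 1973505063852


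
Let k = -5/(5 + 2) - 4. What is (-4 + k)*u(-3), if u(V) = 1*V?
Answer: 183/7 ≈ 26.143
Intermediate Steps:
u(V) = V
k = -33/7 (k = -5/7 - 4 = -33/7 ≈ -4.7143)
(-4 + k)*u(-3) = (-4 - 33/7)*(-3) = -61/7*(-3) = 183/7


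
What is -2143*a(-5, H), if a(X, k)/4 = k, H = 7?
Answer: -60004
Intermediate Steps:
a(X, k) = 4*k
-2143*a(-5, H) = -8572*7 = -2143*28 = -60004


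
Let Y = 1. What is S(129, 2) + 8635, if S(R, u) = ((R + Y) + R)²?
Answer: 75716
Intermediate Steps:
S(R, u) = (1 + 2*R)² (S(R, u) = ((R + 1) + R)² = ((1 + R) + R)² = (1 + 2*R)²)
S(129, 2) + 8635 = (1 + 2*129)² + 8635 = (1 + 258)² + 8635 = 259² + 8635 = 67081 + 8635 = 75716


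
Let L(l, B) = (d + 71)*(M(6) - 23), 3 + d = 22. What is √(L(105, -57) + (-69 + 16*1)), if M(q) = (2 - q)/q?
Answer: I*√2183 ≈ 46.723*I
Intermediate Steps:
M(q) = (2 - q)/q
d = 19 (d = -3 + 22 = 19)
L(l, B) = -2130 (L(l, B) = (19 + 71)*((2 - 1*6)/6 - 23) = 90*((2 - 6)/6 - 23) = 90*((⅙)*(-4) - 23) = 90*(-⅔ - 23) = 90*(-71/3) = -2130)
√(L(105, -57) + (-69 + 16*1)) = √(-2130 + (-69 + 16*1)) = √(-2130 + (-69 + 16)) = √(-2130 - 53) = √(-2183) = I*√2183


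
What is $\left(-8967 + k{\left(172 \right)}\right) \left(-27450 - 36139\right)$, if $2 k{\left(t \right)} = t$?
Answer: $564733909$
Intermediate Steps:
$k{\left(t \right)} = \frac{t}{2}$
$\left(-8967 + k{\left(172 \right)}\right) \left(-27450 - 36139\right) = \left(-8967 + \frac{1}{2} \cdot 172\right) \left(-27450 - 36139\right) = \left(-8967 + 86\right) \left(-63589\right) = \left(-8881\right) \left(-63589\right) = 564733909$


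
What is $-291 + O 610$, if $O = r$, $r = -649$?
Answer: $-396181$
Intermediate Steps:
$O = -649$
$-291 + O 610 = -291 - 395890 = -396181$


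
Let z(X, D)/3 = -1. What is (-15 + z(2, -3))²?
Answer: 324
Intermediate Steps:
z(X, D) = -3 (z(X, D) = 3*(-1) = -3)
(-15 + z(2, -3))² = (-15 - 3)² = (-18)² = 324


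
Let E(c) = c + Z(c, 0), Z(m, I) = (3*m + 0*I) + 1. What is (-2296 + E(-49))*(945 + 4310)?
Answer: -13090205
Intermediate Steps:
Z(m, I) = 1 + 3*m (Z(m, I) = (3*m + 0) + 1 = 3*m + 1 = 1 + 3*m)
E(c) = 1 + 4*c (E(c) = c + (1 + 3*c) = 1 + 4*c)
(-2296 + E(-49))*(945 + 4310) = (-2296 + (1 + 4*(-49)))*(945 + 4310) = (-2296 + (1 - 196))*5255 = (-2296 - 195)*5255 = -2491*5255 = -13090205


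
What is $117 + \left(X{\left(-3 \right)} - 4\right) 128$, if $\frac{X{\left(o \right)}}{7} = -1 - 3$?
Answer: $-3979$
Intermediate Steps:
$X{\left(o \right)} = -28$ ($X{\left(o \right)} = 7 \left(-1 - 3\right) = 7 \left(-4\right) = -28$)
$117 + \left(X{\left(-3 \right)} - 4\right) 128 = 117 + \left(-28 - 4\right) 128 = 117 - 4096 = -3979$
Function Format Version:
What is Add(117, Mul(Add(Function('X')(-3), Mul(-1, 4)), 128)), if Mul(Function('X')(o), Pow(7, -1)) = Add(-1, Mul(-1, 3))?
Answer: -3979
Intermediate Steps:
Function('X')(o) = -28 (Function('X')(o) = Mul(7, Add(-1, Mul(-1, 3))) = Mul(7, Add(-1, -3)) = Mul(7, -4) = -28)
Add(117, Mul(Add(Function('X')(-3), Mul(-1, 4)), 128)) = Add(117, Mul(Add(-28, Mul(-1, 4)), 128)) = Add(117, Mul(Add(-28, -4), 128)) = Add(117, Mul(-32, 128)) = Add(117, -4096) = -3979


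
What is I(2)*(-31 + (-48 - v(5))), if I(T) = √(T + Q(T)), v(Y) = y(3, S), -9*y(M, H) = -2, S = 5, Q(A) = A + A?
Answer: -713*√6/9 ≈ -194.05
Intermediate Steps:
Q(A) = 2*A
y(M, H) = 2/9 (y(M, H) = -⅑*(-2) = 2/9)
v(Y) = 2/9
I(T) = √3*√T (I(T) = √(T + 2*T) = √(3*T) = √3*√T)
I(2)*(-31 + (-48 - v(5))) = (√3*√2)*(-31 + (-48 - 1*2/9)) = √6*(-31 + (-48 - 2/9)) = √6*(-31 - 434/9) = √6*(-713/9) = -713*√6/9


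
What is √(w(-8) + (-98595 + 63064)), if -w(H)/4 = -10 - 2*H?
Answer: I*√35555 ≈ 188.56*I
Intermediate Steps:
w(H) = 40 + 8*H (w(H) = -4*(-10 - 2*H) = 40 + 8*H)
√(w(-8) + (-98595 + 63064)) = √((40 + 8*(-8)) + (-98595 + 63064)) = √((40 - 64) - 35531) = √(-24 - 35531) = √(-35555) = I*√35555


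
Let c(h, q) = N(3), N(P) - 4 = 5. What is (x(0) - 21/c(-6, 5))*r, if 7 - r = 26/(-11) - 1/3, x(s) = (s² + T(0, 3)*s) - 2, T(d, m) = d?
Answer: -4160/99 ≈ -42.020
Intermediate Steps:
N(P) = 9 (N(P) = 4 + 5 = 9)
c(h, q) = 9
x(s) = -2 + s² (x(s) = (s² + 0*s) - 2 = (s² + 0) - 2 = s² - 2 = -2 + s²)
r = 320/33 (r = 7 - (26/(-11) - 1/3) = 7 - (26*(-1/11) - 1*⅓) = 7 - (-26/11 - ⅓) = 7 - 1*(-89/33) = 7 + 89/33 = 320/33 ≈ 9.6970)
(x(0) - 21/c(-6, 5))*r = ((-2 + 0²) - 21/9)*(320/33) = ((-2 + 0) - 21*⅑)*(320/33) = (-2 - 7/3)*(320/33) = -13/3*320/33 = -4160/99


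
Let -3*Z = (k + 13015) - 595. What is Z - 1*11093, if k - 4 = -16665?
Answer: -29038/3 ≈ -9679.3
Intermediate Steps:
k = -16661 (k = 4 - 16665 = -16661)
Z = 4241/3 (Z = -((-16661 + 13015) - 595)/3 = -(-3646 - 595)/3 = -⅓*(-4241) = 4241/3 ≈ 1413.7)
Z - 1*11093 = 4241/3 - 1*11093 = 4241/3 - 11093 = -29038/3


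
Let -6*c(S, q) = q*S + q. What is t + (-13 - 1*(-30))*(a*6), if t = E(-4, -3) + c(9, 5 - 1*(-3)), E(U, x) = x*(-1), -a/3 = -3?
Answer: 2723/3 ≈ 907.67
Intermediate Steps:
a = 9 (a = -3*(-3) = 9)
E(U, x) = -x
c(S, q) = -q/6 - S*q/6 (c(S, q) = -(q*S + q)/6 = -(S*q + q)/6 = -(q + S*q)/6 = -q/6 - S*q/6)
t = -31/3 (t = -1*(-3) - (5 - 1*(-3))*(1 + 9)/6 = 3 - ⅙*(5 + 3)*10 = 3 - ⅙*8*10 = 3 - 40/3 = -31/3 ≈ -10.333)
t + (-13 - 1*(-30))*(a*6) = -31/3 + (-13 - 1*(-30))*(9*6) = -31/3 + (-13 + 30)*54 = -31/3 + 17*54 = -31/3 + 918 = 2723/3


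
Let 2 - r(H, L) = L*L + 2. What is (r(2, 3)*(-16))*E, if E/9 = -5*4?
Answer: -25920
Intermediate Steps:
E = -180 (E = 9*(-5*4) = 9*(-20) = -180)
r(H, L) = -L**2 (r(H, L) = 2 - (L*L + 2) = 2 - (L**2 + 2) = 2 - (2 + L**2) = 2 + (-2 - L**2) = -L**2)
(r(2, 3)*(-16))*E = (-1*3**2*(-16))*(-180) = (-1*9*(-16))*(-180) = -9*(-16)*(-180) = 144*(-180) = -25920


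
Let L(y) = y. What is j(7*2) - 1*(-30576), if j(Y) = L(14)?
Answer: 30590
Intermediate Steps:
j(Y) = 14
j(7*2) - 1*(-30576) = 14 - 1*(-30576) = 14 + 30576 = 30590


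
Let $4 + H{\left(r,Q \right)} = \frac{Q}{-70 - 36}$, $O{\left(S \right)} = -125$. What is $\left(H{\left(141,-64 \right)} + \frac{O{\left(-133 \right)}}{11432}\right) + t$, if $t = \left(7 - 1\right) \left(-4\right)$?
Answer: $- \frac{16605889}{605896} \approx -27.407$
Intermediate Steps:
$H{\left(r,Q \right)} = -4 - \frac{Q}{106}$ ($H{\left(r,Q \right)} = -4 + \frac{Q}{-70 - 36} = -4 + \frac{Q}{-106} = -4 + Q \left(- \frac{1}{106}\right) = -4 - \frac{Q}{106}$)
$t = -24$ ($t = 6 \left(-4\right) = -24$)
$\left(H{\left(141,-64 \right)} + \frac{O{\left(-133 \right)}}{11432}\right) + t = \left(\left(-4 - - \frac{32}{53}\right) - \frac{125}{11432}\right) - 24 = \left(\left(-4 + \frac{32}{53}\right) - \frac{125}{11432}\right) - 24 = \left(- \frac{180}{53} - \frac{125}{11432}\right) - 24 = - \frac{2064385}{605896} - 24 = - \frac{16605889}{605896}$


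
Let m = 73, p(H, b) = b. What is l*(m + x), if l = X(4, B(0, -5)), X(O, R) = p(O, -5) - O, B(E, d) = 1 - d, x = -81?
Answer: 72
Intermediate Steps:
X(O, R) = -5 - O
l = -9 (l = -5 - 1*4 = -5 - 4 = -9)
l*(m + x) = -9*(73 - 81) = -9*(-8) = 72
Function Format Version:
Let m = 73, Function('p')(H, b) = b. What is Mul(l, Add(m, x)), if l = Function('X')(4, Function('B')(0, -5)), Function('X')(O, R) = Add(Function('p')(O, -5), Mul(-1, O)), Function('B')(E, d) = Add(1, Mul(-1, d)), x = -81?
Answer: 72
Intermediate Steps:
Function('X')(O, R) = Add(-5, Mul(-1, O))
l = -9 (l = Add(-5, Mul(-1, 4)) = Add(-5, -4) = -9)
Mul(l, Add(m, x)) = Mul(-9, Add(73, -81)) = Mul(-9, -8) = 72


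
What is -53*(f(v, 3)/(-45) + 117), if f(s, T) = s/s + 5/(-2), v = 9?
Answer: -186083/30 ≈ -6202.8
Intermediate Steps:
f(s, T) = -3/2 (f(s, T) = 1 + 5*(-½) = 1 - 5/2 = -3/2)
-53*(f(v, 3)/(-45) + 117) = -53*(-3/2/(-45) + 117) = -53*(-3/2*(-1/45) + 117) = -53*(1/30 + 117) = -53*3511/30 = -186083/30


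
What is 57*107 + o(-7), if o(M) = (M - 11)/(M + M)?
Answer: 42702/7 ≈ 6100.3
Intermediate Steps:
o(M) = (-11 + M)/(2*M) (o(M) = (-11 + M)/((2*M)) = (-11 + M)*(1/(2*M)) = (-11 + M)/(2*M))
57*107 + o(-7) = 57*107 + (½)*(-11 - 7)/(-7) = 6099 + (½)*(-⅐)*(-18) = 6099 + 9/7 = 42702/7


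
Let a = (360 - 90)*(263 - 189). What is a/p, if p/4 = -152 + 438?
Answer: 4995/286 ≈ 17.465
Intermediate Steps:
a = 19980 (a = 270*74 = 19980)
p = 1144 (p = 4*(-152 + 438) = 4*286 = 1144)
a/p = 19980/1144 = 19980*(1/1144) = 4995/286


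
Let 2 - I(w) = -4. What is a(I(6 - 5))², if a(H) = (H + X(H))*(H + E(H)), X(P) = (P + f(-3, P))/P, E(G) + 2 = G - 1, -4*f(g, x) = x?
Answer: 59049/16 ≈ 3690.6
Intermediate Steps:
f(g, x) = -x/4
E(G) = -3 + G (E(G) = -2 + (G - 1) = -2 + (-1 + G) = -3 + G)
I(w) = 6 (I(w) = 2 - 1*(-4) = 2 + 4 = 6)
X(P) = ¾ (X(P) = (P - P/4)/P = (3*P/4)/P = ¾)
a(H) = (-3 + 2*H)*(¾ + H) (a(H) = (H + ¾)*(H + (-3 + H)) = (¾ + H)*(-3 + 2*H) = (-3 + 2*H)*(¾ + H))
a(I(6 - 5))² = (-9/4 + 2*6² - 3/2*6)² = (-9/4 + 2*36 - 9)² = (-9/4 + 72 - 9)² = (243/4)² = 59049/16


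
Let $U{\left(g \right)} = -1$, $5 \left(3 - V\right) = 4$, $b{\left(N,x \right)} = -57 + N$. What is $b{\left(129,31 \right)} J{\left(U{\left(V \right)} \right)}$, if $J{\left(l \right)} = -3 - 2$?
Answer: $-360$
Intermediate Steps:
$V = \frac{11}{5}$ ($V = 3 - \frac{4}{5} = \frac{11}{5} \approx 2.2$)
$J{\left(l \right)} = -5$ ($J{\left(l \right)} = -3 - 2 = -5$)
$b{\left(129,31 \right)} J{\left(U{\left(V \right)} \right)} = \left(-57 + 129\right) \left(-5\right) = 72 \left(-5\right) = -360$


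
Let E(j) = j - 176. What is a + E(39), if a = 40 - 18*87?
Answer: -1663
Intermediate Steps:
E(j) = -176 + j
a = -1526 (a = 40 - 1566 = -1526)
a + E(39) = -1526 + (-176 + 39) = -1526 - 137 = -1663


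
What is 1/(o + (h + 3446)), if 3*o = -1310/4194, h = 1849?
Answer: 6291/33310190 ≈ 0.00018886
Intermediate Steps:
o = -655/6291 (o = (-1310/4194)/3 = (-1310*1/4194)/3 = (⅓)*(-655/2097) = -655/6291 ≈ -0.10412)
1/(o + (h + 3446)) = 1/(-655/6291 + (1849 + 3446)) = 1/(-655/6291 + 5295) = 1/(33310190/6291) = 6291/33310190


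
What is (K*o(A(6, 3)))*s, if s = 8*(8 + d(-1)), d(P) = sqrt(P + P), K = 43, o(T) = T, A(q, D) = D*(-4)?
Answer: -33024 - 4128*I*sqrt(2) ≈ -33024.0 - 5837.9*I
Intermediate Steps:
A(q, D) = -4*D
d(P) = sqrt(2)*sqrt(P) (d(P) = sqrt(2*P) = sqrt(2)*sqrt(P))
s = 64 + 8*I*sqrt(2) (s = 8*(8 + sqrt(2)*sqrt(-1)) = 8*(8 + sqrt(2)*I) = 8*(8 + I*sqrt(2)) = 64 + 8*I*sqrt(2) ≈ 64.0 + 11.314*I)
(K*o(A(6, 3)))*s = (43*(-4*3))*(64 + 8*I*sqrt(2)) = (43*(-12))*(64 + 8*I*sqrt(2)) = -516*(64 + 8*I*sqrt(2)) = -33024 - 4128*I*sqrt(2)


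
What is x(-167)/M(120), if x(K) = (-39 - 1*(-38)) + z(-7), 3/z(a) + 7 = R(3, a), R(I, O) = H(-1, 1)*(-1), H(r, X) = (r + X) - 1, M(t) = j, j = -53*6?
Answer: 1/212 ≈ 0.0047170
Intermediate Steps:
j = -318
M(t) = -318
H(r, X) = -1 + X + r (H(r, X) = (X + r) - 1 = -1 + X + r)
R(I, O) = 1 (R(I, O) = (-1 + 1 - 1)*(-1) = -1*(-1) = 1)
z(a) = -½ (z(a) = 3/(-7 + 1) = 3/(-6) = 3*(-⅙) = -½)
x(K) = -3/2 (x(K) = (-39 - 1*(-38)) - ½ = (-39 + 38) - ½ = -1 - ½ = -3/2)
x(-167)/M(120) = -3/2/(-318) = -3/2*(-1/318) = 1/212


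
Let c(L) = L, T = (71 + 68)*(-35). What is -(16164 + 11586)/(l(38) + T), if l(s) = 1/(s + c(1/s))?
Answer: 40098750/7029887 ≈ 5.7040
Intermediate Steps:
T = -4865 (T = 139*(-35) = -4865)
l(s) = 1/(s + 1/s)
-(16164 + 11586)/(l(38) + T) = -(16164 + 11586)/(38/(1 + 38²) - 4865) = -27750/(38/(1 + 1444) - 4865) = -27750/(38/1445 - 4865) = -27750/(-7029887/1445) = -27750*(-1445)/7029887 = -1*(-40098750/7029887) = 40098750/7029887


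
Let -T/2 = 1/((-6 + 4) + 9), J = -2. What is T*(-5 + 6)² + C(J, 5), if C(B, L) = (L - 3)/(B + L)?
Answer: 8/21 ≈ 0.38095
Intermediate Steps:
T = -2/7 (T = -2/((-6 + 4) + 9) = -2/(-2 + 9) = -2/7 ≈ -0.28571)
C(B, L) = (-3 + L)/(B + L)
T*(-5 + 6)² + C(J, 5) = -2*(-5 + 6)²/7 + (-3 + 5)/(-2 + 5) = -2/7*1² + 2/3 = -2/7*1 + (⅓)*2 = -2/7 + ⅔ = 8/21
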